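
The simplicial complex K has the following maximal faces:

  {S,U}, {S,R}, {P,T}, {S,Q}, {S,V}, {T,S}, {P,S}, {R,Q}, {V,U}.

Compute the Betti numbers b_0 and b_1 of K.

b_0 = 1, b_1 = 3.

Fix the vertex order P < Q < R < S < T < U < V and write every simplex with vertices in increasing order. Then dim K = 1 and the simplices of K are:

  0-simplices (7): P, Q, R, S, T, U, V
  1-simplices (9): PS, PT, QR, QS, RS, ST, SU, SV, UV

giving chain groups C_0 ≅ Z^7, C_1 ≅ Z^9.

∂_1: C_1 → C_0 is given by ∂[p,q] = [q] − [p].
The resulting 7×9 matrix has rank 6, and its Smith normal form has invariant factors (1,1,1,1,1,1).

Computing H_k = (kernel of ∂_k) / (image of ∂_{k+1}):

  H_0: rank C_0 − rank ∂_1 = 7 − 6 = 1, and the invariant factors of ∂_1 are all 1, so H_0 ≅ Z.
  H_1: rank ker ∂_1 − rank ∂_2 = (9 − 6) − 0 = 3, and there is no ∂_2, so H_1 ≅ Z^3.

(K is a triangulation of a wedge of 3 circles.)

Hence the Betti numbers are b_0 = 1, b_1 = 3.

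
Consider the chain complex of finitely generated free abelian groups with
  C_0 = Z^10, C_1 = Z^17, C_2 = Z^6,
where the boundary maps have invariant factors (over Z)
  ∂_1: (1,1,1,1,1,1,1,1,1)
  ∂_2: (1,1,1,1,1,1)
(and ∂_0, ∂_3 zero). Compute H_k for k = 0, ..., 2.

H_0: b_0 = 10 − 0 − 9 = 1; torsion from ∂_1 factors > 1: none. So H_0 = Z.
H_1: b_1 = 17 − 9 − 6 = 2; torsion from ∂_2 factors > 1: none. So H_1 = Z^2.
H_2: b_2 = 6 − 6 − 0 = 0; torsion from ∂_3 factors > 1: none. So H_2 = 0.

H_0 = Z,  H_1 = Z^2,  H_2 = 0.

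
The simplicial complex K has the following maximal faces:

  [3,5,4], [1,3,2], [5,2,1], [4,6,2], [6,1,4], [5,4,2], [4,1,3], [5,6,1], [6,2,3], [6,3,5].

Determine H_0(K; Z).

H_0 = Z.

Order the vertices as 1 < 2 < 3 < 4 < 5 < 6. Listing each simplex with vertices in this order, K has dimension 2 with simplices:

  0-simplices (6): [1], [2], [3], [4], [5], [6]
  1-simplices (15): [1,2], [1,3], [1,4], [1,5], [1,6], [2,3], [2,4], [2,5], [2,6], [3,4], [3,5], [3,6], [4,5], [4,6], [5,6]
  2-simplices (10): [1,2,3], [1,2,5], [1,3,4], [1,4,6], [1,5,6], [2,3,6], [2,4,5], [2,4,6], [3,4,5], [3,5,6]

giving chain groups C_0 ≅ Z^6, C_1 ≅ Z^15, C_2 ≅ Z^10.

Boundary ∂_1: C_1 → C_0 maps an edge to its endpoints' difference, ∂[p,q] = q − p.
As a 6×15 matrix over Z this has rank 5, with invariant factors (1,1,1,1,1).

Boundary ∂_2: C_2 → C_1 acts by ∂[p,q,r] = [q,r] − [p,r] + [p,q]. For instance
  ∂[2,4,6] = [4,6] − [2,6] + [2,4],
  ∂[3,5,6] = [5,6] − [3,6] + [3,5].
This gives a 15×10 integer matrix of rank 10; reducing to Smith normal form yields diagonal entries (1,1,1,1,1,1,1,1,1,2).

Reading off H_k = ker ∂_k / im ∂_{k+1}:

  H_0: rank C_0 − rank ∂_1 = 6 − 5 = 1, and the invariant factors of ∂_1 are all 1, so H_0 = Z.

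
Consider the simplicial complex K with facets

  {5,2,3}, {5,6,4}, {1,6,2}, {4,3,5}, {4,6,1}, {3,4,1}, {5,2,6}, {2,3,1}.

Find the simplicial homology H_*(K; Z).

We work with the vertex ordering 1 < 2 < 3 < 4 < 5 < 6. The simplices of K, each written with vertices in increasing order, are:

  0-simplices (6): [1], [2], [3], [4], [5], [6]
  1-simplices (12): [1,2], [1,3], [1,4], [1,6], [2,3], [2,5], [2,6], [3,4], [3,5], [4,5], [4,6], [5,6]
  2-simplices (8): [1,2,3], [1,2,6], [1,3,4], [1,4,6], [2,3,5], [2,5,6], [3,4,5], [4,5,6]

so the chain groups are C_0 ≅ Z^6, C_1 ≅ Z^12, C_2 ≅ Z^8.

Boundary ∂_1: C_1 → C_0 is given by ∂[p,q] = [q] − [p].
The resulting 6×12 matrix has rank 5, and its Smith normal form has invariant factors (1,1,1,1,1).

The boundary map ∂_2: C_2 → C_1 sends each 2-simplex [p,q,r] to [q,r] − [p,r] + [p,q]. For instance
  ∂[1,3,4] = [3,4] − [1,4] + [1,3],
  ∂[2,5,6] = [5,6] − [2,6] + [2,5].
As a 12×8 matrix over Z this has rank 7, with invariant factors (1,1,1,1,1,1,1).

From H_k ≅ ker(∂_k) / im(∂_{k+1}) we obtain:

  H_0: rank C_0 − rank ∂_1 = 6 − 5 = 1, and the invariant factors of ∂_1 are all 1, so H_0 ≅ Z.
  H_1: rank ker ∂_1 − rank ∂_2 = (12 − 5) − 7 = 0, and the invariant factors of ∂_2 are all 1, so H_1 ≅ 0.
  H_2: rank ker ∂_2 − rank ∂_3 = (8 − 7) − 0 = 1, and there is no ∂_3, so H_2 ≅ Z.

H_0 = Z,  H_1 = 0,  H_2 = Z.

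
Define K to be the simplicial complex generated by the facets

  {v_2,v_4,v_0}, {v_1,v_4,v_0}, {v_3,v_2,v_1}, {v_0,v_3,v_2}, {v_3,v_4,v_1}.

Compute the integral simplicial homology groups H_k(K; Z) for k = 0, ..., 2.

We work with the vertex ordering v_0 < v_1 < v_2 < v_3 < v_4. The simplices of K, each written with vertices in increasing order, are:

  0-simplices (5): [v_0], [v_1], [v_2], [v_3], [v_4]
  1-simplices (10): [v_0,v_1], [v_0,v_2], [v_0,v_3], [v_0,v_4], [v_1,v_2], [v_1,v_3], [v_1,v_4], [v_2,v_3], [v_2,v_4], [v_3,v_4]
  2-simplices (5): [v_0,v_1,v_4], [v_0,v_2,v_3], [v_0,v_2,v_4], [v_1,v_2,v_3], [v_1,v_3,v_4]

so the chain groups are C_0 ≅ Z^5, C_1 ≅ Z^10, C_2 ≅ Z^5.

Boundary ∂_1: C_1 → C_0 is given by ∂[p,q] = [q] − [p]. For instance
  ∂[v_0,v_2] = [v_2] − [v_0].
The resulting 5×10 matrix has rank 4, and its Smith normal form has invariant factors (1,1,1,1).

Boundary ∂_2: C_2 → C_1 sends each 2-simplex [p,q,r] to [q,r] − [p,r] + [p,q]. For instance
  ∂[v_1,v_2,v_3] = [v_2,v_3] − [v_1,v_3] + [v_1,v_2],
  ∂[v_1,v_3,v_4] = [v_3,v_4] − [v_1,v_4] + [v_1,v_3].
The 10×5 boundary matrix has rank 5 and Smith normal form diag(1,1,1,1,1).

Reading off H_k = ker ∂_k / im ∂_{k+1}:

  H_0: rank C_0 − rank ∂_1 = 5 − 4 = 1, and the invariant factors of ∂_1 are all 1, so H_0 ≅ Z.
  H_1: rank ker ∂_1 − rank ∂_2 = (10 − 4) − 5 = 1, and the invariant factors of ∂_2 are all 1, so H_1 ≅ Z.
  H_2: rank ker ∂_2 − rank ∂_3 = (5 − 5) − 0 = 0, and there is no ∂_3, so H_2 ≅ 0.

(K is a triangulation of the Möbius band.)

H_0 ≅ Z,  H_1 ≅ Z,  H_2 = 0.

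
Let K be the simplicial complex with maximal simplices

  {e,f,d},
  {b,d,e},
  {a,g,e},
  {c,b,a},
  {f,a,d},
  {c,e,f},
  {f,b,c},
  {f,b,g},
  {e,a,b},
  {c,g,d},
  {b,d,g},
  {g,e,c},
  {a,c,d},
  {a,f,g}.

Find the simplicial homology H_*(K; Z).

Fix the vertex order a < b < c < d < e < f < g and write every simplex with vertices in increasing order. Then dim K = 2 and the simplices of K are:

  0-simplices (7): a, b, c, d, e, f, g
  1-simplices (21): ab, ac, ad, ae, af, ag, bc, bd, be, bf, bg, cd, ce, cf, cg, de, df, dg, ef, eg, fg
  2-simplices (14): abc, abe, acd, adf, aeg, afg, bcf, bde, bdg, bfg, cdg, cef, ceg, def

so the chain groups are C_0 ≅ Z^7, C_1 ≅ Z^21, C_2 ≅ Z^14.

The boundary map ∂_1: C_1 → C_0 is given by ∂[p,q] = [q] − [p]. For instance
  ∂ac = c − a.
The 7×21 boundary matrix has rank 6 and Smith normal form diag(1,1,1,1,1,1).

∂_2: C_2 → C_1 maps a triangle to the signed sum of its edges. For instance
  ∂cef = ef − cf + ce,
  ∂afg = fg − ag + af.
As a 21×14 matrix over Z this has rank 13, with invariant factors (1,1,1,1,1,1,1,1,1,1,1,1,1).

Reading off H_k = ker ∂_k / im ∂_{k+1}:

  H_0: rank C_0 − rank ∂_1 = 7 − 6 = 1, and the invariant factors of ∂_1 are all 1, so H_0 ≅ Z.
  H_1: rank ker ∂_1 − rank ∂_2 = (21 − 6) − 13 = 2, and the invariant factors of ∂_2 are all 1, so H_1 ≅ Z^2.
  H_2: rank ker ∂_2 − rank ∂_3 = (14 − 13) − 0 = 1, and there is no ∂_3, so H_2 ≅ Z.

(K is a triangulation of the torus T^2.)

H_0 = Z,  H_1 = Z^2,  H_2 = Z.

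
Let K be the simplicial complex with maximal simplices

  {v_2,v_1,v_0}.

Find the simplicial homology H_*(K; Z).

H_0 ≅ Z,  H_1 = 0,  H_2 = 0.

We work with the vertex ordering v_0 < v_1 < v_2. The simplices of K, each written with vertices in increasing order, are:

  0-simplices (3): [v_0], [v_1], [v_2]
  1-simplices (3): [v_0,v_1], [v_0,v_2], [v_1,v_2]
  2-simplices (1): [v_0,v_1,v_2]

Hence C_0 ≅ Z^3, C_1 ≅ Z^3, C_2 ≅ Z^1.

The boundary map ∂_1: C_1 → C_0 is given by ∂[p,q] = [q] − [p]. For instance
  ∂[v_1,v_2] = [v_2] − [v_1].
As a 3×3 matrix over Z this has rank 2, with invariant factors (1,1).

Boundary ∂_2: C_2 → C_1 maps a triangle to the signed sum of its edges. For instance
  ∂[v_0,v_1,v_2] = [v_1,v_2] − [v_0,v_2] + [v_0,v_1].
This gives a 3×1 integer matrix of rank 1; reducing to Smith normal form yields diagonal entries (1).

Reading off H_k = ker ∂_k / im ∂_{k+1}:

  H_0: rank C_0 − rank ∂_1 = 3 − 2 = 1, and the invariant factors of ∂_1 are all 1, so H_0 ≅ Z.
  H_1: rank ker ∂_1 − rank ∂_2 = (3 − 2) − 1 = 0, and the invariant factors of ∂_2 are all 1, so H_1 ≅ 0.
  H_2: rank ker ∂_2 − rank ∂_3 = (1 − 1) − 0 = 0, and there is no ∂_3, so H_2 ≅ 0.

As a check, the Euler characteristic is 3 − 3 + 1 = 1, which agrees with 1 − 0 + 0 = 1.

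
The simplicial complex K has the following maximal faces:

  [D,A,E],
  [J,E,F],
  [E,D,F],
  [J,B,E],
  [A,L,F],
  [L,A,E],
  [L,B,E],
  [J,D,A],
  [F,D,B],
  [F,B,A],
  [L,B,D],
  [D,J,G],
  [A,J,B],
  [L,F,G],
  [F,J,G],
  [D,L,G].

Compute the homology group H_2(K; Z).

H_2 = Z.

We work with the vertex ordering A < B < D < E < F < G < J < L. The simplices of K, each written with vertices in increasing order, are:

  0-simplices (8): A, B, D, E, F, G, J, L
  1-simplices (24): AB, AD, AE, AF, AJ, AL, BD, BE, BF, BJ, BL, DE, DF, DG, DJ, DL, EF, EJ, EL, FG, FJ, FL, GJ, GL
  2-simplices (16): ABF, ABJ, ADE, ADJ, AEL, AFL, BDF, BDL, BEJ, BEL, DEF, DGJ, DGL, EFJ, FGJ, FGL

giving chain groups C_0 ≅ Z^8, C_1 ≅ Z^24, C_2 ≅ Z^16.

∂_1: C_1 → C_0 sends each edge [p,q] (with p < q) to q − p. For instance
  ∂AD = D − A.
This gives a 8×24 integer matrix of rank 7; reducing to Smith normal form yields diagonal entries (1,1,1,1,1,1,1).

Boundary ∂_2: C_2 → C_1 sends each 2-simplex [p,q,r] to [q,r] − [p,r] + [p,q]. For instance
  ∂ADJ = DJ − AJ + AD,
  ∂ADE = DE − AE + AD.
As a 24×16 matrix over Z this has rank 15, with invariant factors (1,1,1,1,1,1,1,1,1,1,1,1,1,1,1).

Now H_k = ker ∂_k / im ∂_{k+1}, so:

  H_2: rank ker ∂_2 − rank ∂_3 = (16 − 15) − 0 = 1, and there is no ∂_3, so H_2 ≅ Z.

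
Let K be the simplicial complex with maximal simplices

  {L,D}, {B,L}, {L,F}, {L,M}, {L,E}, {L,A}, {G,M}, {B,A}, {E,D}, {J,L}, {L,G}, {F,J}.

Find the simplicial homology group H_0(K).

K has 9 vertices, 12 edges.
rank ∂_0 = 0, rank ∂_1 = 8 ⇒ b_0 = 9 − 0 − 8 = 1; all invariant factors of ∂_1 are 1 so no torsion. So H_0 = Z.

H_0 ≅ Z.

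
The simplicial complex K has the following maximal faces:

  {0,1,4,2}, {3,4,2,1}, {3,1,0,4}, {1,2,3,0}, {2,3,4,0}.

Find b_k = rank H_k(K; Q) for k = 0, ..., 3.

b_0 = 1, b_1 = 0, b_2 = 0, b_3 = 1.

Take the total order 0 < 1 < 2 < 3 < 4 on the vertex set. Then K (dimension 3) consists of the simplices:

  0-simplices (5): [0], [1], [2], [3], [4]
  1-simplices (10): [0,1], [0,2], [0,3], [0,4], [1,2], [1,3], [1,4], [2,3], [2,4], [3,4]
  2-simplices (10): [0,1,2], [0,1,3], [0,1,4], [0,2,3], [0,2,4], [0,3,4], [1,2,3], [1,2,4], [1,3,4], [2,3,4]
  3-simplices (5): [0,1,2,3], [0,1,2,4], [0,1,3,4], [0,2,3,4], [1,2,3,4]

so the chain groups are C_0 ≅ Z^5, C_1 ≅ Z^10, C_2 ≅ Z^10, C_3 ≅ Z^5.

The boundary map ∂_1: C_1 → C_0 maps an edge to its endpoints' difference, ∂[p,q] = q − p.
The resulting 5×10 matrix has rank 4, and its Smith normal form has invariant factors (1,1,1,1).

Boundary ∂_2: C_2 → C_1 acts by ∂[p,q,r] = [q,r] − [p,r] + [p,q]. For instance
  ∂[2,3,4] = [3,4] − [2,4] + [2,3],
  ∂[0,1,3] = [1,3] − [0,3] + [0,1].
The resulting 10×10 matrix has rank 6, and its Smith normal form has invariant factors (1,1,1,1,1,1).

Boundary ∂_3: C_3 → C_2 sends each 3-simplex σ to the alternating sum Σ_i (−1)^i (σ with its i-th vertex removed). For instance
  ∂[0,1,2,3] = [1,2,3] − [0,2,3] + [0,1,3] − [0,1,2],
  ∂[0,1,2,4] = [1,2,4] − [0,2,4] + [0,1,4] − [0,1,2].
This gives a 10×5 integer matrix of rank 4; reducing to Smith normal form yields diagonal entries (1,1,1,1).

Now H_k = ker ∂_k / im ∂_{k+1}, so:

  H_0: rank C_0 − rank ∂_1 = 5 − 4 = 1, and the invariant factors of ∂_1 are all 1, so H_0 = Z.
  H_1: rank ker ∂_1 − rank ∂_2 = (10 − 4) − 6 = 0, and the invariant factors of ∂_2 are all 1, so H_1 = 0.
  H_2: rank ker ∂_2 − rank ∂_3 = (10 − 6) − 4 = 0, and the invariant factors of ∂_3 are all 1, so H_2 = 0.
  H_3: rank ker ∂_3 − rank ∂_4 = (5 − 4) − 0 = 1, and there is no ∂_4, so H_3 = Z.

Hence the Betti numbers are b_0 = 1, b_1 = 0, b_2 = 0, b_3 = 1.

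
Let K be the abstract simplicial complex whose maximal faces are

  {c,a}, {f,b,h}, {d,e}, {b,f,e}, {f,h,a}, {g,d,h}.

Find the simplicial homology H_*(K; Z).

K has 8 vertices, 12 edges, 4 triangles.
rank ∂_0 = 0, rank ∂_1 = 7 ⇒ b_0 = 8 − 0 − 7 = 1; all invariant factors of ∂_1 are 1 so no torsion. So H_0 ≅ Z.
rank ∂_1 = 7, rank ∂_2 = 4 ⇒ b_1 = 12 − 7 − 4 = 1; all invariant factors of ∂_2 are 1 so no torsion. So H_1 ≅ Z.
rank ∂_2 = 4, rank ∂_3 = 0 ⇒ b_2 = 4 − 4 − 0 = 0. So H_2 ≅ 0.

H_0 = Z,  H_1 = Z,  H_2 = 0.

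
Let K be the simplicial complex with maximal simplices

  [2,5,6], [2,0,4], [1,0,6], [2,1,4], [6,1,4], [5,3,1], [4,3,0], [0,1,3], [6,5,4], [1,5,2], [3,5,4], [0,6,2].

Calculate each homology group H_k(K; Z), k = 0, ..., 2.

H_0 = Z,  H_1 = Z/2,  H_2 = 0.

We work with the vertex ordering 0 < 1 < 2 < 3 < 4 < 5 < 6. The simplices of K, each written with vertices in increasing order, are:

  0-simplices (7): [0], [1], [2], [3], [4], [5], [6]
  1-simplices (18): [0,1], [0,2], [0,3], [0,4], [0,6], [1,2], [1,3], [1,4], [1,5], [1,6], [2,4], [2,5], [2,6], [3,4], [3,5], [4,5], [4,6], [5,6]
  2-simplices (12): [0,1,3], [0,1,6], [0,2,4], [0,2,6], [0,3,4], [1,2,4], [1,2,5], [1,3,5], [1,4,6], [2,5,6], [3,4,5], [4,5,6]

Hence C_0 ≅ Z^7, C_1 ≅ Z^18, C_2 ≅ Z^12.

Boundary ∂_1: C_1 → C_0 is given by ∂[p,q] = [q] − [p].
As a 7×18 matrix over Z this has rank 6, with invariant factors (1,1,1,1,1,1).

∂_2: C_2 → C_1 maps a triangle to the signed sum of its edges. For instance
  ∂[2,5,6] = [5,6] − [2,6] + [2,5],
  ∂[0,2,4] = [2,4] − [0,4] + [0,2].
The resulting 18×12 matrix has rank 12, and its Smith normal form has invariant factors (1,1,1,1,1,1,1,1,1,1,1,2).

From H_k ≅ ker(∂_k) / im(∂_{k+1}) we obtain:

  H_0: rank C_0 − rank ∂_1 = 7 − 6 = 1, and the invariant factors of ∂_1 are all 1, so H_0 = Z.
  H_1: rank ker ∂_1 − rank ∂_2 = (18 − 6) − 12 = 0, and ∂_2 has invariant factor 2 > 1, so H_1 = Z/2.
  H_2: rank ker ∂_2 − rank ∂_3 = (12 − 12) − 0 = 0, and there is no ∂_3, so H_2 = 0.

As a check, the Euler characteristic is 7 − 18 + 12 = 1, which agrees with 1 − 0 + 0 = 1.
(K is a triangulation of the real projective plane RP^2.)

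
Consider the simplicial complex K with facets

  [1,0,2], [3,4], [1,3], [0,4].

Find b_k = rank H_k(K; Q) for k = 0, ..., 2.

Take the total order 0 < 1 < 2 < 3 < 4 on the vertex set. Then K (dimension 2) consists of the simplices:

  0-simplices (5): [0], [1], [2], [3], [4]
  1-simplices (6): [0,1], [0,2], [0,4], [1,2], [1,3], [3,4]
  2-simplices (1): [0,1,2]

so the chain groups are C_0 ≅ Z^5, C_1 ≅ Z^6, C_2 ≅ Z^1.

The boundary map ∂_1: C_1 → C_0 is given by ∂[p,q] = [q] − [p]. For instance
  ∂[0,1] = [1] − [0].
As a 5×6 matrix over Z this has rank 4, with invariant factors (1,1,1,1).

The boundary map ∂_2: C_2 → C_1 maps a triangle to the signed sum of its edges. For instance
  ∂[0,1,2] = [1,2] − [0,2] + [0,1].
The resulting 6×1 matrix has rank 1, and its Smith normal form has invariant factors (1).

Computing H_k = (kernel of ∂_k) / (image of ∂_{k+1}):

  H_0: rank C_0 − rank ∂_1 = 5 − 4 = 1, and the invariant factors of ∂_1 are all 1, so H_0 ≅ Z.
  H_1: rank ker ∂_1 − rank ∂_2 = (6 − 4) − 1 = 1, and the invariant factors of ∂_2 are all 1, so H_1 ≅ Z.
  H_2: rank ker ∂_2 − rank ∂_3 = (1 − 1) − 0 = 0, and there is no ∂_3, so H_2 ≅ 0.

As a check, the Euler characteristic is 5 − 6 + 1 = 0, which agrees with 1 − 1 + 0 = 0.

Hence the Betti numbers are b_0 = 1, b_1 = 1, b_2 = 0.

b_0 = 1, b_1 = 1, b_2 = 0.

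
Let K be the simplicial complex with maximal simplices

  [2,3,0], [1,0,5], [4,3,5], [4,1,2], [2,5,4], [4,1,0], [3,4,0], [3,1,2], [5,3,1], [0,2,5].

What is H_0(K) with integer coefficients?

H_0 = Z.

K has 6 vertices, 15 edges, 10 triangles.
rank ∂_0 = 0, rank ∂_1 = 5 ⇒ b_0 = 6 − 0 − 5 = 1; all invariant factors of ∂_1 are 1 so no torsion. So H_0 ≅ Z.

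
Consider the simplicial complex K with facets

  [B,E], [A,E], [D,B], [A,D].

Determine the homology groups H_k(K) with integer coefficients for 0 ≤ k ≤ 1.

Fix the vertex order A < B < D < E and write every simplex with vertices in increasing order. Then dim K = 1 and the simplices of K are:

  0-simplices (4): A, B, D, E
  1-simplices (4): AD, AE, BD, BE

so the chain groups are C_0 ≅ Z^4, C_1 ≅ Z^4.

Boundary ∂_1: C_1 → C_0 sends each edge [p,q] (with p < q) to q − p.
The resulting 4×4 matrix has rank 3, and its Smith normal form has invariant factors (1,1,1).

From H_k ≅ ker(∂_k) / im(∂_{k+1}) we obtain:

  H_0: rank C_0 − rank ∂_1 = 4 − 3 = 1, and the invariant factors of ∂_1 are all 1, so H_0 ≅ Z.
  H_1: rank ker ∂_1 − rank ∂_2 = (4 − 3) − 0 = 1, and there is no ∂_2, so H_1 ≅ Z.

H_0 ≅ Z,  H_1 ≅ Z.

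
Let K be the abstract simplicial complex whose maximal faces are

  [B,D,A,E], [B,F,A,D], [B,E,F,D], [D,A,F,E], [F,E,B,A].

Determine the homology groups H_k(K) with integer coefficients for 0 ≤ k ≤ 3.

Order the vertices as A < B < D < E < F. Listing each simplex with vertices in this order, K has dimension 3 with simplices:

  0-simplices (5): A, B, D, E, F
  1-simplices (10): AB, AD, AE, AF, BD, BE, BF, DE, DF, EF
  2-simplices (10): ABD, ABE, ABF, ADE, ADF, AEF, BDE, BDF, BEF, DEF
  3-simplices (5): ABDE, ABDF, ABEF, ADEF, BDEF

giving chain groups C_0 ≅ Z^5, C_1 ≅ Z^10, C_2 ≅ Z^10, C_3 ≅ Z^5.

∂_1: C_1 → C_0 maps an edge to its endpoints' difference, ∂[p,q] = q − p. For instance
  ∂BF = F − B.
This gives a 5×10 integer matrix of rank 4; reducing to Smith normal form yields diagonal entries (1,1,1,1).

The boundary map ∂_2: C_2 → C_1 maps a triangle to the signed sum of its edges. For instance
  ∂AEF = EF − AF + AE,
  ∂ADF = DF − AF + AD.
The 10×10 boundary matrix has rank 6 and Smith normal form diag(1,1,1,1,1,1).

Boundary ∂_3: C_3 → C_2 sends each 3-simplex σ to the alternating sum Σ_i (−1)^i (σ with its i-th vertex removed). For instance
  ∂ABEF = BEF − AEF + ABF − ABE,
  ∂ABDE = BDE − ADE + ABE − ABD.
As a 10×5 matrix over Z this has rank 4, with invariant factors (1,1,1,1).

From H_k ≅ ker(∂_k) / im(∂_{k+1}) we obtain:

  H_0: rank C_0 − rank ∂_1 = 5 − 4 = 1, and the invariant factors of ∂_1 are all 1, so H_0 = Z.
  H_1: rank ker ∂_1 − rank ∂_2 = (10 − 4) − 6 = 0, and the invariant factors of ∂_2 are all 1, so H_1 = 0.
  H_2: rank ker ∂_2 − rank ∂_3 = (10 − 6) − 4 = 0, and the invariant factors of ∂_3 are all 1, so H_2 = 0.
  H_3: rank ker ∂_3 − rank ∂_4 = (5 − 4) − 0 = 1, and there is no ∂_4, so H_3 = Z.

(K is a triangulation of the 3-sphere S^3.)

H_0 = Z,  H_1 = 0,  H_2 = 0,  H_3 = Z.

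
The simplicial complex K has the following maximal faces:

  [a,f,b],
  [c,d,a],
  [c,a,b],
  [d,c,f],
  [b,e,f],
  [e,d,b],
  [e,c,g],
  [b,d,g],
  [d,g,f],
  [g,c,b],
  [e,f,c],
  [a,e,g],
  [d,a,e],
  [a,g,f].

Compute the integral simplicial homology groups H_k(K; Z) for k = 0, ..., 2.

Order the vertices as a < b < c < d < e < f < g. Listing each simplex with vertices in this order, K has dimension 2 with simplices:

  0-simplices (7): a, b, c, d, e, f, g
  1-simplices (21): ab, ac, ad, ae, af, ag, bc, bd, be, bf, bg, cd, ce, cf, cg, de, df, dg, ef, eg, fg
  2-simplices (14): abc, abf, acd, ade, aeg, afg, bcg, bde, bdg, bef, cdf, cef, ceg, dfg

Hence C_0 ≅ Z^7, C_1 ≅ Z^21, C_2 ≅ Z^14.

∂_1: C_1 → C_0 is given by ∂[p,q] = [q] − [p]. For instance
  ∂ab = b − a.
The resulting 7×21 matrix has rank 6, and its Smith normal form has invariant factors (1,1,1,1,1,1).

The boundary map ∂_2: C_2 → C_1 acts by ∂[p,q,r] = [q,r] − [p,r] + [p,q]. For instance
  ∂bef = ef − bf + be,
  ∂abf = bf − af + ab.
As a 21×14 matrix over Z this has rank 13, with invariant factors (1,1,1,1,1,1,1,1,1,1,1,1,1).

Computing H_k = (kernel of ∂_k) / (image of ∂_{k+1}):

  H_0: rank C_0 − rank ∂_1 = 7 − 6 = 1, and the invariant factors of ∂_1 are all 1, so H_0 = Z.
  H_1: rank ker ∂_1 − rank ∂_2 = (21 − 6) − 13 = 2, and the invariant factors of ∂_2 are all 1, so H_1 = Z^2.
  H_2: rank ker ∂_2 − rank ∂_3 = (14 − 13) − 0 = 1, and there is no ∂_3, so H_2 = Z.

(K is a triangulation of the torus T^2.)

H_0 = Z,  H_1 = Z^2,  H_2 = Z.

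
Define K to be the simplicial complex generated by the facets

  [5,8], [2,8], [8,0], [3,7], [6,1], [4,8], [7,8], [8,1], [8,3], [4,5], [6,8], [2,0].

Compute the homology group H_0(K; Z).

H_0 = Z.

Fix the vertex order 0 < 1 < 2 < 3 < 4 < 5 < 6 < 7 < 8 and write every simplex with vertices in increasing order. Then dim K = 1 and the simplices of K are:

  0-simplices (9): [0], [1], [2], [3], [4], [5], [6], [7], [8]
  1-simplices (12): [0,2], [0,8], [1,6], [1,8], [2,8], [3,7], [3,8], [4,5], [4,8], [5,8], [6,8], [7,8]

so the chain groups are C_0 ≅ Z^9, C_1 ≅ Z^12.

The boundary map ∂_1: C_1 → C_0 sends each edge [p,q] (with p < q) to q − p.
The 9×12 boundary matrix has rank 8 and Smith normal form diag(1,1,1,1,1,1,1,1).

Now H_k = ker ∂_k / im ∂_{k+1}, so:

  H_0: rank C_0 − rank ∂_1 = 9 − 8 = 1, and the invariant factors of ∂_1 are all 1, so H_0 = Z.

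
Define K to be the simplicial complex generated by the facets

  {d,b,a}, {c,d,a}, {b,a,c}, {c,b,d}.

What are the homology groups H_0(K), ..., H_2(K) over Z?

Order the vertices as a < b < c < d. Listing each simplex with vertices in this order, K has dimension 2 with simplices:

  0-simplices (4): a, b, c, d
  1-simplices (6): ab, ac, ad, bc, bd, cd
  2-simplices (4): abc, abd, acd, bcd

giving chain groups C_0 ≅ Z^4, C_1 ≅ Z^6, C_2 ≅ Z^4.

Boundary ∂_1: C_1 → C_0 is given by ∂[p,q] = [q] − [p].
As a 4×6 matrix over Z this has rank 3, with invariant factors (1,1,1).

Boundary ∂_2: C_2 → C_1 maps a triangle to the signed sum of its edges. For instance
  ∂bcd = cd − bd + bc,
  ∂abd = bd − ad + ab.
The 6×4 boundary matrix has rank 3 and Smith normal form diag(1,1,1).

Reading off H_k = ker ∂_k / im ∂_{k+1}:

  H_0: rank C_0 − rank ∂_1 = 4 − 3 = 1, and the invariant factors of ∂_1 are all 1, so H_0 ≅ Z.
  H_1: rank ker ∂_1 − rank ∂_2 = (6 − 3) − 3 = 0, and the invariant factors of ∂_2 are all 1, so H_1 ≅ 0.
  H_2: rank ker ∂_2 − rank ∂_3 = (4 − 3) − 0 = 1, and there is no ∂_3, so H_2 ≅ Z.

H_0 = Z,  H_1 = 0,  H_2 = Z.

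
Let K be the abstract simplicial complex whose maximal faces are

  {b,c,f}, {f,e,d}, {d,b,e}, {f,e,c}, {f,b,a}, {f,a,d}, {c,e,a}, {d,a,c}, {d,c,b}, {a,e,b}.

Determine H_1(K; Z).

H_1 ≅ Z_2.

Fix the vertex order a < b < c < d < e < f and write every simplex with vertices in increasing order. Then dim K = 2 and the simplices of K are:

  0-simplices (6): a, b, c, d, e, f
  1-simplices (15): ab, ac, ad, ae, af, bc, bd, be, bf, cd, ce, cf, de, df, ef
  2-simplices (10): abe, abf, acd, ace, adf, bcd, bcf, bde, cef, def

Hence C_0 ≅ Z^6, C_1 ≅ Z^15, C_2 ≅ Z^10.

The boundary map ∂_1: C_1 → C_0 sends each edge [p,q] (with p < q) to q − p. For instance
  ∂ef = f − e.
The 6×15 boundary matrix has rank 5 and Smith normal form diag(1,1,1,1,1).

The boundary map ∂_2: C_2 → C_1 sends each 2-simplex [p,q,r] to [q,r] − [p,r] + [p,q]. For instance
  ∂def = ef − df + de,
  ∂adf = df − af + ad.
The 15×10 boundary matrix has rank 10 and Smith normal form diag(1,1,1,1,1,1,1,1,1,2).

From H_k ≅ ker(∂_k) / im(∂_{k+1}) we obtain:

  H_1: rank ker ∂_1 − rank ∂_2 = (15 − 5) − 10 = 0, and ∂_2 has invariant factor 2 > 1, so H_1 ≅ Z_2.

(K is a triangulation of the real projective plane RP^2.)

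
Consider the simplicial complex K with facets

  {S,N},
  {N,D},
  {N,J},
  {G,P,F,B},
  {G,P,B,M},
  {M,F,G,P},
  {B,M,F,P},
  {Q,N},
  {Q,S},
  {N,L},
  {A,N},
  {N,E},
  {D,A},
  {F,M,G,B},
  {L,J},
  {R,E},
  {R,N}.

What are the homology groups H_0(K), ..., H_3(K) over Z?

H_0 ≅ Z^2,  H_1 ≅ Z^4,  H_2 = 0,  H_3 ≅ Z.

We work with the vertex ordering A < B < D < E < F < G < J < L < M < N < P < Q < R < S. The simplices of K, each written with vertices in increasing order, are:

  0-simplices (14): A, B, D, E, F, G, J, L, M, N, P, Q, R, S
  1-simplices (22): AD, AN, BF, BG, BM, BP, DN, EN, ER, FG, FM, FP, GM, GP, JL, JN, LN, MP, NQ, NR, NS, QS
  2-simplices (10): BFG, BFM, BFP, BGM, BGP, BMP, FGM, FGP, FMP, GMP
  3-simplices (5): BFGM, BFGP, BFMP, BGMP, FGMP

Hence C_0 ≅ Z^14, C_1 ≅ Z^22, C_2 ≅ Z^10, C_3 ≅ Z^5.

The boundary map ∂_1: C_1 → C_0 maps an edge to its endpoints' difference, ∂[p,q] = q − p.
As a 14×22 matrix over Z this has rank 12, with invariant factors (1,1,1,1,1,1,1,1,1,1,1,1).

Boundary ∂_2: C_2 → C_1 acts by ∂[p,q,r] = [q,r] − [p,r] + [p,q]. For instance
  ∂BMP = MP − BP + BM,
  ∂BFM = FM − BM + BF.
This gives a 22×10 integer matrix of rank 6; reducing to Smith normal form yields diagonal entries (1,1,1,1,1,1).

The boundary map ∂_3: C_3 → C_2 sends each 3-simplex σ to the alternating sum Σ_i (−1)^i (σ with its i-th vertex removed). For instance
  ∂BFGP = FGP − BGP + BFP − BFG,
  ∂BFGM = FGM − BGM + BFM − BFG.
The 10×5 boundary matrix has rank 4 and Smith normal form diag(1,1,1,1).

Reading off H_k = ker ∂_k / im ∂_{k+1}:

  H_0: rank C_0 − rank ∂_1 = 14 − 12 = 2, and the invariant factors of ∂_1 are all 1, so H_0 ≅ Z^2.
  H_1: rank ker ∂_1 − rank ∂_2 = (22 − 12) − 6 = 4, and the invariant factors of ∂_2 are all 1, so H_1 ≅ Z^4.
  H_2: rank ker ∂_2 − rank ∂_3 = (10 − 6) − 4 = 0, and the invariant factors of ∂_3 are all 1, so H_2 ≅ 0.
  H_3: rank ker ∂_3 − rank ∂_4 = (5 − 4) − 0 = 1, and there is no ∂_4, so H_3 ≅ Z.

(K is a triangulation of the disjoint union of the 3-sphere S^3 and a wedge of 4 circles.)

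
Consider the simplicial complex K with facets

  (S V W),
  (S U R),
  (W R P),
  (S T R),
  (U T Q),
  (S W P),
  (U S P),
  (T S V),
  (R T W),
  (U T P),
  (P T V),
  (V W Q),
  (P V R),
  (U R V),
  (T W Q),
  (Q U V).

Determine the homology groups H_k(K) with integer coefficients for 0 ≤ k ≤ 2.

Fix the vertex order P < Q < R < S < T < U < V < W and write every simplex with vertices in increasing order. Then dim K = 2 and the simplices of K are:

  0-simplices (8): P, Q, R, S, T, U, V, W
  1-simplices (24): PR, PS, PT, PU, PV, PW, QT, QU, QV, QW, RS, RT, RU, RV, RW, ST, SU, SV, SW, TU, TV, TW, UV, VW
  2-simplices (16): PRV, PRW, PSU, PSW, PTU, PTV, QTU, QTW, QUV, QVW, RST, RSU, RTW, RUV, STV, SVW

giving chain groups C_0 ≅ Z^8, C_1 ≅ Z^24, C_2 ≅ Z^16.

Boundary ∂_1: C_1 → C_0 is given by ∂[p,q] = [q] − [p].
This gives a 8×24 integer matrix of rank 7; reducing to Smith normal form yields diagonal entries (1,1,1,1,1,1,1).

Boundary ∂_2: C_2 → C_1 maps a triangle to the signed sum of its edges. For instance
  ∂STV = TV − SV + ST,
  ∂RSU = SU − RU + RS.
The 24×16 boundary matrix has rank 15 and Smith normal form diag(1,1,1,1,1,1,1,1,1,1,1,1,1,1,1).

Reading off H_k = ker ∂_k / im ∂_{k+1}:

  H_0: rank C_0 − rank ∂_1 = 8 − 7 = 1, and the invariant factors of ∂_1 are all 1, so H_0 = Z.
  H_1: rank ker ∂_1 − rank ∂_2 = (24 − 7) − 15 = 2, and the invariant factors of ∂_2 are all 1, so H_1 = Z^2.
  H_2: rank ker ∂_2 − rank ∂_3 = (16 − 15) − 0 = 1, and there is no ∂_3, so H_2 = Z.

H_0 = Z,  H_1 = Z^2,  H_2 = Z.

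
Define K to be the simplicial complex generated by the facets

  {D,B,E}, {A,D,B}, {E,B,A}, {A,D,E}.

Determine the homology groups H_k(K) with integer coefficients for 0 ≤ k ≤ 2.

H_0 ≅ Z,  H_1 = 0,  H_2 ≅ Z.

Fix the vertex order A < B < D < E and write every simplex with vertices in increasing order. Then dim K = 2 and the simplices of K are:

  0-simplices (4): A, B, D, E
  1-simplices (6): AB, AD, AE, BD, BE, DE
  2-simplices (4): ABD, ABE, ADE, BDE

giving chain groups C_0 ≅ Z^4, C_1 ≅ Z^6, C_2 ≅ Z^4.

Boundary ∂_1: C_1 → C_0 is given by ∂[p,q] = [q] − [p].
This gives a 4×6 integer matrix of rank 3; reducing to Smith normal form yields diagonal entries (1,1,1).

∂_2: C_2 → C_1 acts by ∂[p,q,r] = [q,r] − [p,r] + [p,q]. For instance
  ∂ABE = BE − AE + AB,
  ∂BDE = DE − BE + BD.
As a 6×4 matrix over Z this has rank 3, with invariant factors (1,1,1).

Now H_k = ker ∂_k / im ∂_{k+1}, so:

  H_0: rank C_0 − rank ∂_1 = 4 − 3 = 1, and the invariant factors of ∂_1 are all 1, so H_0 = Z.
  H_1: rank ker ∂_1 − rank ∂_2 = (6 − 3) − 3 = 0, and the invariant factors of ∂_2 are all 1, so H_1 = 0.
  H_2: rank ker ∂_2 − rank ∂_3 = (4 − 3) − 0 = 1, and there is no ∂_3, so H_2 = Z.

As a check, the Euler characteristic is 4 − 6 + 4 = 2, which agrees with 1 − 0 + 1 = 2.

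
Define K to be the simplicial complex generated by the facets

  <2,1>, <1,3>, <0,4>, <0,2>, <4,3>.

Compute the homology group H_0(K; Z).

H_0 = Z.

Take the total order 0 < 1 < 2 < 3 < 4 on the vertex set. Then K (dimension 1) consists of the simplices:

  0-simplices (5): [0], [1], [2], [3], [4]
  1-simplices (5): [0,2], [0,4], [1,2], [1,3], [3,4]

so the chain groups are C_0 ≅ Z^5, C_1 ≅ Z^5.

The boundary map ∂_1: C_1 → C_0 sends each edge [p,q] (with p < q) to q − p. For instance
  ∂[1,3] = [3] − [1].
The 5×5 boundary matrix has rank 4 and Smith normal form diag(1,1,1,1).

Computing H_k = (kernel of ∂_k) / (image of ∂_{k+1}):

  H_0: rank C_0 − rank ∂_1 = 5 − 4 = 1, and the invariant factors of ∂_1 are all 1, so H_0 ≅ Z.

(K is a triangulation of the circle S^1.)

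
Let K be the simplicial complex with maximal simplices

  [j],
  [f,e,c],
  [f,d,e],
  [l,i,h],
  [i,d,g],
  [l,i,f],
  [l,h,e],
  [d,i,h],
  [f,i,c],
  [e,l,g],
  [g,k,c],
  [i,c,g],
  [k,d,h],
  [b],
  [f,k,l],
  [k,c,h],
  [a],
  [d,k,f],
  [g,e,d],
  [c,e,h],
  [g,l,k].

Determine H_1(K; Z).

Fix the vertex order a < b < c < d < e < f < g < h < i < j < k < l and write every simplex with vertices in increasing order. Then dim K = 2 and the simplices of K are:

  0-simplices (12): a, b, c, d, e, f, g, h, i, j, k, l
  1-simplices (27): ce, cf, cg, ch, ci, ck, de, df, dg, dh, di, dk, ef, eg, eh, el, fi, fk, fl, gi, gk, gl, hi, hk, hl, il, kl
  2-simplices (18): cef, ceh, cfi, cgi, cgk, chk, def, deg, dfk, dgi, dhi, dhk, egl, ehl, fil, fkl, gkl, hil

Hence C_0 ≅ Z^12, C_1 ≅ Z^27, C_2 ≅ Z^18.

∂_1: C_1 → C_0 maps an edge to its endpoints' difference, ∂[p,q] = q − p. For instance
  ∂gl = l − g.
The 12×27 boundary matrix has rank 8 and Smith normal form diag(1,1,1,1,1,1,1,1).

The boundary map ∂_2: C_2 → C_1 sends each 2-simplex [p,q,r] to [q,r] − [p,r] + [p,q]. For instance
  ∂dhk = hk − dk + dh,
  ∂dhi = hi − di + dh.
The 27×18 boundary matrix has rank 17 and Smith normal form diag(1,1,1,1,1,1,1,1,1,1,1,1,1,1,1,1,1).

From H_k ≅ ker(∂_k) / im(∂_{k+1}) we obtain:

  H_1: rank ker ∂_1 − rank ∂_2 = (27 − 8) − 17 = 2, and the invariant factors of ∂_2 are all 1, so H_1 ≅ Z^2.

H_1 = Z^2.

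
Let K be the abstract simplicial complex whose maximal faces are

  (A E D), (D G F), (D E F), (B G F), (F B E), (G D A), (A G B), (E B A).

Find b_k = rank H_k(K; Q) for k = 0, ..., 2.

b_0 = 1, b_1 = 0, b_2 = 1.

We work with the vertex ordering A < B < D < E < F < G. The simplices of K, each written with vertices in increasing order, are:

  0-simplices (6): A, B, D, E, F, G
  1-simplices (12): AB, AD, AE, AG, BE, BF, BG, DE, DF, DG, EF, FG
  2-simplices (8): ABE, ABG, ADE, ADG, BEF, BFG, DEF, DFG

giving chain groups C_0 ≅ Z^6, C_1 ≅ Z^12, C_2 ≅ Z^8.

Boundary ∂_1: C_1 → C_0 maps an edge to its endpoints' difference, ∂[p,q] = q − p.
As a 6×12 matrix over Z this has rank 5, with invariant factors (1,1,1,1,1).

∂_2: C_2 → C_1 maps a triangle to the signed sum of its edges. For instance
  ∂DFG = FG − DG + DF,
  ∂BFG = FG − BG + BF.
This gives a 12×8 integer matrix of rank 7; reducing to Smith normal form yields diagonal entries (1,1,1,1,1,1,1).

Now H_k = ker ∂_k / im ∂_{k+1}, so:

  H_0: rank C_0 − rank ∂_1 = 6 − 5 = 1, and the invariant factors of ∂_1 are all 1, so H_0 ≅ Z.
  H_1: rank ker ∂_1 − rank ∂_2 = (12 − 5) − 7 = 0, and the invariant factors of ∂_2 are all 1, so H_1 ≅ 0.
  H_2: rank ker ∂_2 − rank ∂_3 = (8 − 7) − 0 = 1, and there is no ∂_3, so H_2 ≅ Z.

Hence the Betti numbers are b_0 = 1, b_1 = 0, b_2 = 1.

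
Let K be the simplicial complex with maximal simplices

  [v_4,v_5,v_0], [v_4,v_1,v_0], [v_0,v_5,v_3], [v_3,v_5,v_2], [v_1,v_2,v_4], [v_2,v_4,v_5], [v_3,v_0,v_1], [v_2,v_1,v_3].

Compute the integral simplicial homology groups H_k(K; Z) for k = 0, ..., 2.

H_0 = Z,  H_1 = 0,  H_2 = Z.

Order the vertices as v_0 < v_1 < v_2 < v_3 < v_4 < v_5. Listing each simplex with vertices in this order, K has dimension 2 with simplices:

  0-simplices (6): [v_0], [v_1], [v_2], [v_3], [v_4], [v_5]
  1-simplices (12): [v_0,v_1], [v_0,v_3], [v_0,v_4], [v_0,v_5], [v_1,v_2], [v_1,v_3], [v_1,v_4], [v_2,v_3], [v_2,v_4], [v_2,v_5], [v_3,v_5], [v_4,v_5]
  2-simplices (8): [v_0,v_1,v_3], [v_0,v_1,v_4], [v_0,v_3,v_5], [v_0,v_4,v_5], [v_1,v_2,v_3], [v_1,v_2,v_4], [v_2,v_3,v_5], [v_2,v_4,v_5]

giving chain groups C_0 ≅ Z^6, C_1 ≅ Z^12, C_2 ≅ Z^8.

The boundary map ∂_1: C_1 → C_0 sends each edge [p,q] (with p < q) to q − p.
This gives a 6×12 integer matrix of rank 5; reducing to Smith normal form yields diagonal entries (1,1,1,1,1).

The boundary map ∂_2: C_2 → C_1 sends each 2-simplex [p,q,r] to [q,r] − [p,r] + [p,q]. For instance
  ∂[v_1,v_2,v_3] = [v_2,v_3] − [v_1,v_3] + [v_1,v_2],
  ∂[v_2,v_3,v_5] = [v_3,v_5] − [v_2,v_5] + [v_2,v_3].
The resulting 12×8 matrix has rank 7, and its Smith normal form has invariant factors (1,1,1,1,1,1,1).

Now H_k = ker ∂_k / im ∂_{k+1}, so:

  H_0: rank C_0 − rank ∂_1 = 6 − 5 = 1, and the invariant factors of ∂_1 are all 1, so H_0 = Z.
  H_1: rank ker ∂_1 − rank ∂_2 = (12 − 5) − 7 = 0, and the invariant factors of ∂_2 are all 1, so H_1 = 0.
  H_2: rank ker ∂_2 − rank ∂_3 = (8 − 7) − 0 = 1, and there is no ∂_3, so H_2 = Z.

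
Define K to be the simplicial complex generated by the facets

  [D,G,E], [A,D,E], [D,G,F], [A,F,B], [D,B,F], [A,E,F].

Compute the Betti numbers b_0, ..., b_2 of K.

K has 6 vertices, 12 edges, 6 triangles.
rank ∂_0 = 0, rank ∂_1 = 5 ⇒ b_0 = 6 − 0 − 5 = 1; all invariant factors of ∂_1 are 1 so no torsion. So H_0 = Z.
rank ∂_1 = 5, rank ∂_2 = 6 ⇒ b_1 = 12 − 5 − 6 = 1; all invariant factors of ∂_2 are 1 so no torsion. So H_1 = Z.
rank ∂_2 = 6, rank ∂_3 = 0 ⇒ b_2 = 6 − 6 − 0 = 0. So H_2 = 0.

b_0 = 1, b_1 = 1, b_2 = 0.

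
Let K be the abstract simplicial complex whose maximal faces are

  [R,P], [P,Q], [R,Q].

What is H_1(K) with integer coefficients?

Fix the vertex order P < Q < R and write every simplex with vertices in increasing order. Then dim K = 1 and the simplices of K are:

  0-simplices (3): P, Q, R
  1-simplices (3): PQ, PR, QR

so the chain groups are C_0 ≅ Z^3, C_1 ≅ Z^3.

The boundary map ∂_1: C_1 → C_0 sends each edge [p,q] (with p < q) to q − p.
The 3×3 boundary matrix has rank 2 and Smith normal form diag(1,1).

Reading off H_k = ker ∂_k / im ∂_{k+1}:

  H_1: rank ker ∂_1 − rank ∂_2 = (3 − 2) − 0 = 1, and there is no ∂_2, so H_1 = Z.

(K is a triangulation of the circle S^1.)

H_1 ≅ Z.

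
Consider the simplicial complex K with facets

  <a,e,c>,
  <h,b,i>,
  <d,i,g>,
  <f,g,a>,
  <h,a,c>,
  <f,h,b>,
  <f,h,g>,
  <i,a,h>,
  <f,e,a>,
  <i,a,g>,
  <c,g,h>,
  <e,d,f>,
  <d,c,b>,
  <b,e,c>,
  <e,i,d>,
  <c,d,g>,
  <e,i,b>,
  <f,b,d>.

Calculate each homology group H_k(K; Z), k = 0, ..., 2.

Fix the vertex order a < b < c < d < e < f < g < h < i and write every simplex with vertices in increasing order. Then dim K = 2 and the simplices of K are:

  0-simplices (9): a, b, c, d, e, f, g, h, i
  1-simplices (27): ac, ae, af, ag, ah, ai, bc, bd, be, bf, bh, bi, cd, ce, cg, ch, de, df, dg, di, ef, ei, fg, fh, gh, gi, hi
  2-simplices (18): ace, ach, aef, afg, agi, ahi, bcd, bce, bdf, bei, bfh, bhi, cdg, cgh, def, dei, dgi, fgh

giving chain groups C_0 ≅ Z^9, C_1 ≅ Z^27, C_2 ≅ Z^18.

Boundary ∂_1: C_1 → C_0 sends each edge [p,q] (with p < q) to q − p. For instance
  ∂af = f − a.
As a 9×27 matrix over Z this has rank 8, with invariant factors (1,1,1,1,1,1,1,1).

The boundary map ∂_2: C_2 → C_1 acts by ∂[p,q,r] = [q,r] − [p,r] + [p,q]. For instance
  ∂bhi = hi − bi + bh,
  ∂fgh = gh − fh + fg.
The resulting 27×18 matrix has rank 18, and its Smith normal form has invariant factors (1,1,1,1,1,1,1,1,1,1,1,1,1,1,1,1,1,2).

Reading off H_k = ker ∂_k / im ∂_{k+1}:

  H_0: rank C_0 − rank ∂_1 = 9 − 8 = 1, and the invariant factors of ∂_1 are all 1, so H_0 ≅ Z.
  H_1: rank ker ∂_1 − rank ∂_2 = (27 − 8) − 18 = 1, and ∂_2 has invariant factor 2 > 1, so H_1 ≅ Z ⊕ Z/2Z.
  H_2: rank ker ∂_2 − rank ∂_3 = (18 − 18) − 0 = 0, and there is no ∂_3, so H_2 ≅ 0.

As a check, the Euler characteristic is 9 − 27 + 18 = 0, which agrees with 1 − 1 + 0 = 0.

H_0 ≅ Z,  H_1 ≅ Z ⊕ Z/2Z,  H_2 = 0.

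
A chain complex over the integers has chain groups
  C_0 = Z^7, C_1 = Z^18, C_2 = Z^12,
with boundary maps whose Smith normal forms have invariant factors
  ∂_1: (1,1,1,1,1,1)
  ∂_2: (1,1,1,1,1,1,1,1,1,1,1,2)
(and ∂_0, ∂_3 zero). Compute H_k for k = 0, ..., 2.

H_0: b_0 = 7 − 0 − 6 = 1; torsion from ∂_1 factors > 1: none. So H_0 ≅ Z.
H_1: b_1 = 18 − 6 − 12 = 0; torsion from ∂_2 factors > 1: [2]. So H_1 ≅ Z/2.
H_2: b_2 = 12 − 12 − 0 = 0; torsion from ∂_3 factors > 1: none. So H_2 ≅ 0.

H_0 ≅ Z,  H_1 ≅ Z/2,  H_2 = 0.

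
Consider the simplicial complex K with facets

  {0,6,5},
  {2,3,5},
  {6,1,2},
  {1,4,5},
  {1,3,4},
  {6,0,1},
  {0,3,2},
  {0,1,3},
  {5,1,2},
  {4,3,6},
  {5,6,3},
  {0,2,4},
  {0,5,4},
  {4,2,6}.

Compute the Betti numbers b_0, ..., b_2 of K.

K has 7 vertices, 21 edges, 14 triangles.
rank ∂_0 = 0, rank ∂_1 = 6 ⇒ b_0 = 7 − 0 − 6 = 1; all invariant factors of ∂_1 are 1 so no torsion. So H_0 = Z.
rank ∂_1 = 6, rank ∂_2 = 13 ⇒ b_1 = 21 − 6 − 13 = 2; all invariant factors of ∂_2 are 1 so no torsion. So H_1 = Z^2.
rank ∂_2 = 13, rank ∂_3 = 0 ⇒ b_2 = 14 − 13 − 0 = 1. So H_2 = Z.

b_0 = 1, b_1 = 2, b_2 = 1.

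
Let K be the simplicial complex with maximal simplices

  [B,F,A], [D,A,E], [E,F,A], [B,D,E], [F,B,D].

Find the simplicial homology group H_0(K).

Take the total order A < B < D < E < F on the vertex set. Then K (dimension 2) consists of the simplices:

  0-simplices (5): A, B, D, E, F
  1-simplices (10): AB, AD, AE, AF, BD, BE, BF, DE, DF, EF
  2-simplices (5): ABF, ADE, AEF, BDE, BDF

giving chain groups C_0 ≅ Z^5, C_1 ≅ Z^10, C_2 ≅ Z^5.

∂_1: C_1 → C_0 sends each edge [p,q] (with p < q) to q − p. For instance
  ∂BE = E − B.
This gives a 5×10 integer matrix of rank 4; reducing to Smith normal form yields diagonal entries (1,1,1,1).

∂_2: C_2 → C_1 acts by ∂[p,q,r] = [q,r] − [p,r] + [p,q]. For instance
  ∂ADE = DE − AE + AD,
  ∂BDE = DE − BE + BD.
This gives a 10×5 integer matrix of rank 5; reducing to Smith normal form yields diagonal entries (1,1,1,1,1).

From H_k ≅ ker(∂_k) / im(∂_{k+1}) we obtain:

  H_0: rank C_0 − rank ∂_1 = 5 − 4 = 1, and the invariant factors of ∂_1 are all 1, so H_0 ≅ Z.

H_0 ≅ Z.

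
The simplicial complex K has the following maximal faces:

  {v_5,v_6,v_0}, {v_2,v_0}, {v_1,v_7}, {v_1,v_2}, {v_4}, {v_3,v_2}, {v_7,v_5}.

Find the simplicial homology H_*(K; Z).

Take the total order v_0 < v_1 < v_2 < v_3 < v_4 < v_5 < v_6 < v_7 on the vertex set. Then K (dimension 2) consists of the simplices:

  0-simplices (8): [v_0], [v_1], [v_2], [v_3], [v_4], [v_5], [v_6], [v_7]
  1-simplices (8): [v_0,v_2], [v_0,v_5], [v_0,v_6], [v_1,v_2], [v_1,v_7], [v_2,v_3], [v_5,v_6], [v_5,v_7]
  2-simplices (1): [v_0,v_5,v_6]

Hence C_0 ≅ Z^8, C_1 ≅ Z^8, C_2 ≅ Z^1.

Boundary ∂_1: C_1 → C_0 maps an edge to its endpoints' difference, ∂[p,q] = q − p.
The resulting 8×8 matrix has rank 6, and its Smith normal form has invariant factors (1,1,1,1,1,1).

The boundary map ∂_2: C_2 → C_1 sends each 2-simplex [p,q,r] to [q,r] − [p,r] + [p,q]. For instance
  ∂[v_0,v_5,v_6] = [v_5,v_6] − [v_0,v_6] + [v_0,v_5].
This gives a 8×1 integer matrix of rank 1; reducing to Smith normal form yields diagonal entries (1).

Computing H_k = (kernel of ∂_k) / (image of ∂_{k+1}):

  H_0: rank C_0 − rank ∂_1 = 8 − 6 = 2, and the invariant factors of ∂_1 are all 1, so H_0 ≅ Z^2.
  H_1: rank ker ∂_1 − rank ∂_2 = (8 − 6) − 1 = 1, and the invariant factors of ∂_2 are all 1, so H_1 ≅ Z.
  H_2: rank ker ∂_2 − rank ∂_3 = (1 − 1) − 0 = 0, and there is no ∂_3, so H_2 ≅ 0.

H_0 ≅ Z^2,  H_1 ≅ Z,  H_2 = 0.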